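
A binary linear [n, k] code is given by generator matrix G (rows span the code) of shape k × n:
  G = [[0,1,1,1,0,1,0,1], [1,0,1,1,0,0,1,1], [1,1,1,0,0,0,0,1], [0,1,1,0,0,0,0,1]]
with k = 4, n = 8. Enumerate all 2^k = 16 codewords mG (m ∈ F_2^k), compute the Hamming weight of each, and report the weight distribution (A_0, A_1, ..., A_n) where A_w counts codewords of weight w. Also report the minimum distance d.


Weight distribution: A_0 = 1, A_1 = 1, A_2 = 1, A_3 = 4, A_4 = 5, A_5 = 3, A_6 = 1. Minimum distance d = 1.

Enumerate all 2^4 = 16 messages m ∈ F_2^4.
For each, compute codeword c = mG in F_2^8, then tally its weight.
  m = 0000 → c = 00000000, weight = 0.
  m = 1000 → c = 01110101, weight = 5.
  m = 0100 → c = 10110011, weight = 5.
  m = 1100 → c = 11000110, weight = 4.
  m = 0010 → c = 11100001, weight = 4.
  m = 1010 → c = 10010100, weight = 3.
  m = 0110 → c = 01010010, weight = 3.
  m = 1110 → c = 00100111, weight = 4.
  m = 0001 → c = 01100001, weight = 3.
  m = 1001 → c = 00010100, weight = 2.
  m = 0101 → c = 11010010, weight = 4.
  m = 1101 → c = 10100111, weight = 5.
  m = 0011 → c = 10000000, weight = 1.
  m = 1011 → c = 11110101, weight = 6.
  m = 0111 → c = 00110011, weight = 4.
  m = 1111 → c = 01000110, weight = 3.
Tally weights:
  weight 0: 1 codewords.
  weight 1: 1 codewords.
  weight 2: 1 codewords.
  weight 3: 4 codewords.
  weight 4: 5 codewords.
  weight 5: 3 codewords.
  weight 6: 1 codewords.
Minimum distance d = smallest w > 0 with A_w > 0 = 1.
Sanity: Σ A_w = 16 = 2^4 = 16 ✓.


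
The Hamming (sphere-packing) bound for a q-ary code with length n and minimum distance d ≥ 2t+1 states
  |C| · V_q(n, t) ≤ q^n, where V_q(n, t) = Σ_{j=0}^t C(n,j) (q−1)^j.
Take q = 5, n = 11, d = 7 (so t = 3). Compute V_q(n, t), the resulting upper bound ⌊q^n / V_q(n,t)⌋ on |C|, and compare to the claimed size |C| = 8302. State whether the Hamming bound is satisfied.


V_q(n, t) = 11485, q^n = 48828125, Hamming bound = 4251, |C| = 8302 > bound (violated).

Step 1: Compute V_q(n, t) = Σ_{j=0}^3 C(n, j) (q−1)^j.
  j = 0: C(11,0)·(4)^0 = 1·1 = 1.
  j = 1: C(11,1)·(4)^1 = 11·4 = 44.
  j = 2: C(11,2)·(4)^2 = 55·16 = 880.
  j = 3: C(11,3)·(4)^3 = 165·64 = 10560.
  V_q(n, t) = 1 + 44 + 880 + 10560 = 11485.
Step 2: q^n = 5^11 = 48828125.
Step 3: Hamming bound ⌊q^n / V_q(n,t)⌋ = ⌊48828125/11485⌋ = 4251.
Step 4: Compare |C| = 8302 to 4251: violated.
The claimed |C| lies above the Hamming bound, so no 5-ary code of length 11 with d ≥ 7 can have 8302 codewords.


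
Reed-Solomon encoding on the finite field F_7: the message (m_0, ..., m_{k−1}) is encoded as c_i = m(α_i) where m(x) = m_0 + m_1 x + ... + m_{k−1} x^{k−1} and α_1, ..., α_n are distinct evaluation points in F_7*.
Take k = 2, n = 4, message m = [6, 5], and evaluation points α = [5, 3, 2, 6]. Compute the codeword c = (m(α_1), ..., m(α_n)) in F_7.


c = [3, 0, 2, 1]

Message polynomial: m(x) = 6 + 5·x (mod 7).
For each evaluation point α_i, compute m(α_i) mod 7:
  α_1 = 5: Horner steps 5 → 3, so m(5) = 3.
  α_2 = 3: Horner steps 5 → 0, so m(3) = 0.
  α_3 = 2: Horner steps 5 → 2, so m(2) = 2.
  α_4 = 6: Horner steps 5 → 1, so m(6) = 1.
Codeword c = [3, 0, 2, 1] ∈ F_7^4.


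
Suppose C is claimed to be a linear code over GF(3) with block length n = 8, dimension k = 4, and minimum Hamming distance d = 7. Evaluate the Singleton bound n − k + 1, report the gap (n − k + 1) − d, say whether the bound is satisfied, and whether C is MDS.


Singleton RHS = n − k + 1 = 5, slack = -2, bound violated (no such code; not MDS).

Singleton bound: d ≤ n − k + 1.
Here n = 8, k = 4, so n − k + 1 = 5.
Given d = 7, check d ≤ 5: NO.
Slack = (n − k + 1) − d = -2.
The slack is negative: d = 7 exceeds n − k + 1 = 5 by 2, so the Singleton bound is violated and no linear [8, 4, 7]_3 code can exist. In particular it is not MDS (MDS requires d = n − k + 1 exactly).
Description: the claimed parameters are [8, 4, 7]_3; such a code would be impossible (violates the Singleton bound).


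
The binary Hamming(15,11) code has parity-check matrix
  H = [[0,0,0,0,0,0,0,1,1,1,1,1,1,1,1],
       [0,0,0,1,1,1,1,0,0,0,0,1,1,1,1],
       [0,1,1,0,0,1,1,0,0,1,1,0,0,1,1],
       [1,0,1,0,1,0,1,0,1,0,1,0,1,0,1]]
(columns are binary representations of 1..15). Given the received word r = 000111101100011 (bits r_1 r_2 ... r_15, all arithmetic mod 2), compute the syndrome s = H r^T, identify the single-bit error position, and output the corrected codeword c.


s = (0, 0, 1, 0)^T, error position = 2, corrected codeword c = 010111101100011

Compute s = H r^T mod 2 one row at a time:
  s_1 = 0 + 1 + 1 + 0 + 0 + 0 + 1 + 1 = 4 ≡ 0 (mod 2).
  s_2 = 1 + 1 + 1 + 1 + 0 + 0 + 1 + 1 = 6 ≡ 0 (mod 2).
  s_3 = 0 + 0 + 1 + 1 + 1 + 0 + 1 + 1 = 5 ≡ 1 (mod 2).
  s_4 = 0 + 0 + 1 + 1 + 1 + 0 + 0 + 1 = 4 ≡ 0 (mod 2).
s = (0, 0, 1, 0)^T — this equals column 2 of H (binary 0010), so error is at position 2.
Correct: flip bit 2 of r = 000111101100011 to get c = 010111101100011.


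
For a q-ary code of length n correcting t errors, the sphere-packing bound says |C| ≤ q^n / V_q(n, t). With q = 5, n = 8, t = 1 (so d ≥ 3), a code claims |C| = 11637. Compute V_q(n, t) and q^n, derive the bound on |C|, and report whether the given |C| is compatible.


V_q(n, t) = 33, q^n = 390625, Hamming bound = 11837, |C| = 11637 ≤ bound (satisfied).

Step 1: Compute V_q(n, t) = Σ_{j=0}^1 C(n, j) (q−1)^j.
  j = 0: C(8,0)·(4)^0 = 1·1 = 1.
  j = 1: C(8,1)·(4)^1 = 8·4 = 32.
  V_q(n, t) = 1 + 32 = 33.
Step 2: q^n = 5^8 = 390625.
Step 3: Hamming bound ⌊q^n / V_q(n,t)⌋ = ⌊390625/33⌋ = 11837.
Step 4: Compare |C| = 11637 to 11837: satisfied.
The claimed |C| lies below the Hamming bound.


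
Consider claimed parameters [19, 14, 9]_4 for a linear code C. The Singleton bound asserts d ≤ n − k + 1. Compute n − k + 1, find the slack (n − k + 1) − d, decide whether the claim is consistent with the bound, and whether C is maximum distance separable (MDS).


Singleton RHS = n − k + 1 = 6, slack = -3, bound violated (no such code; not MDS).

Singleton bound: d ≤ n − k + 1.
Here n = 19, k = 14, so n − k + 1 = 6.
Given d = 9, check d ≤ 6: NO.
Slack = (n − k + 1) − d = -3.
The slack is negative: d = 9 exceeds n − k + 1 = 6 by 3, so the Singleton bound is violated and no linear [19, 14, 9]_4 code can exist. In particular it is not MDS (MDS requires d = n − k + 1 exactly).
Description: the claimed parameters are [19, 14, 9]_4; such a code would be impossible (violates the Singleton bound).


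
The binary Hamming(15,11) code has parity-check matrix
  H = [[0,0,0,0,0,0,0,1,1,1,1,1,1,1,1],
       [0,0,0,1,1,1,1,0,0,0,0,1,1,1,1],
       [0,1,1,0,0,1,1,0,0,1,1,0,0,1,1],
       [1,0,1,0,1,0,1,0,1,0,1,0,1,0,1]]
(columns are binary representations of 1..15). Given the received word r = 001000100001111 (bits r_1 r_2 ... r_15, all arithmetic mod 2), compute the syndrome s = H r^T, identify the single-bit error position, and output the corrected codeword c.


s = (0, 1, 0, 0)^T, error position = 4, corrected codeword c = 001100100001111

Compute s = H r^T mod 2 one row at a time:
  s_1 = 0 + 0 + 0 + 0 + 1 + 1 + 1 + 1 = 4 ≡ 0 (mod 2).
  s_2 = 0 + 0 + 0 + 1 + 1 + 1 + 1 + 1 = 5 ≡ 1 (mod 2).
  s_3 = 0 + 1 + 0 + 1 + 0 + 0 + 1 + 1 = 4 ≡ 0 (mod 2).
  s_4 = 0 + 1 + 0 + 1 + 0 + 0 + 1 + 1 = 4 ≡ 0 (mod 2).
s = (0, 1, 0, 0)^T — this equals column 4 of H (binary 0100), so error is at position 4.
Correct: flip bit 4 of r = 001000100001111 to get c = 001100100001111.


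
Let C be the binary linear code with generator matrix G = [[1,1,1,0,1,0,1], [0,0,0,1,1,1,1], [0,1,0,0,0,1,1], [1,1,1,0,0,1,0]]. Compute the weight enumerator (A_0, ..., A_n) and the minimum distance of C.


Weight distribution: A_0 = 1, A_1 = 1, A_2 = 1, A_3 = 4, A_4 = 5, A_5 = 3, A_6 = 1. Minimum distance d = 1.

Enumerate all 2^4 = 16 messages m ∈ F_2^4.
For each, compute codeword c = mG in F_2^7, then tally its weight.
  m = 0000 → c = 0000000, weight = 0.
  m = 1000 → c = 1110101, weight = 5.
  m = 0100 → c = 0001111, weight = 4.
  m = 1100 → c = 1111010, weight = 5.
  m = 0010 → c = 0100011, weight = 3.
  m = 1010 → c = 1010110, weight = 4.
  m = 0110 → c = 0101100, weight = 3.
  m = 1110 → c = 1011001, weight = 4.
  m = 0001 → c = 1110010, weight = 4.
  m = 1001 → c = 0000111, weight = 3.
  m = 0101 → c = 1111101, weight = 6.
  m = 1101 → c = 0001000, weight = 1.
  m = 0011 → c = 1010001, weight = 3.
  m = 1011 → c = 0100100, weight = 2.
  m = 0111 → c = 1011110, weight = 5.
  m = 1111 → c = 0101011, weight = 4.
Tally weights:
  weight 0: 1 codewords.
  weight 1: 1 codewords.
  weight 2: 1 codewords.
  weight 3: 4 codewords.
  weight 4: 5 codewords.
  weight 5: 3 codewords.
  weight 6: 1 codewords.
Minimum distance d = smallest w > 0 with A_w > 0 = 1.
Sanity: Σ A_w = 16 = 2^4 = 16 ✓.


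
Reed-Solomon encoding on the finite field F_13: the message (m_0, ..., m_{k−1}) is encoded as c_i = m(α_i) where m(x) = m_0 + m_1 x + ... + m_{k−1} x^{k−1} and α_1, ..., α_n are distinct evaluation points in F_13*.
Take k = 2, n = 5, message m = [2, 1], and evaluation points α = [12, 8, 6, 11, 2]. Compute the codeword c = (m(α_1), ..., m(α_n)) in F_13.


c = [1, 10, 8, 0, 4]

Message polynomial: m(x) = 2 + 1·x (mod 13).
For each evaluation point α_i, compute m(α_i) mod 13:
  α_1 = 12: Horner steps 1 → 1, so m(12) = 1.
  α_2 = 8: Horner steps 1 → 10, so m(8) = 10.
  α_3 = 6: Horner steps 1 → 8, so m(6) = 8.
  α_4 = 11: Horner steps 1 → 0, so m(11) = 0.
  α_5 = 2: Horner steps 1 → 4, so m(2) = 4.
Codeword c = [1, 10, 8, 0, 4] ∈ F_13^5.


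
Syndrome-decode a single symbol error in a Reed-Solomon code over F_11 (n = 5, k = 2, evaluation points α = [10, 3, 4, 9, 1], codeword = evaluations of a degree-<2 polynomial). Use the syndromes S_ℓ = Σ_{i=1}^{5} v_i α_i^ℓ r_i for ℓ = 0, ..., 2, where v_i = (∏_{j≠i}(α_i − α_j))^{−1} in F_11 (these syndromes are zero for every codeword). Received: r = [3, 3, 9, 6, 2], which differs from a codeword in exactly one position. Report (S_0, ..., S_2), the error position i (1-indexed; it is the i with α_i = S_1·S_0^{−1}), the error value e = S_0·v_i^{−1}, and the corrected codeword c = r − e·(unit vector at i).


S = (6, 5, 6), error at position 1, error magnitude e = 2, c = [1, 3, 9, 6, 2].

Step 1: column multipliers v_i = (∏_{j≠i}(α_i − α_j))^{−1} mod 11.
  i = 1 (α = 10): (10−3)(10−4)(10−9)(10−1) = 7·6·1·9 = 378 ≡ 4, so v_1 = 4^{−1} = 3 (mod 11).
  i = 2 (α = 3): (3−10)(3−4)(3−9)(3−1) = (−7)·(−1)·(−6)·2 = −84 ≡ 4, so v_2 = 4^{−1} = 3 (mod 11).
  i = 3 (α = 4): (4−10)(4−3)(4−9)(4−1) = (−6)·1·(−5)·3 = 90 ≡ 2, so v_3 = 2^{−1} = 6 (mod 11).
  i = 4 (α = 9): (9−10)(9−3)(9−4)(9−1) = (−1)·6·5·8 = −240 ≡ 2, so v_4 = 2^{−1} = 6 (mod 11).
  i = 5 (α = 1): (1−10)(1−3)(1−4)(1−9) = (−9)·(−2)·(−3)·(−8) = 432 ≡ 3, so v_5 = 3^{−1} = 4 (mod 11).
  v = [3, 3, 6, 6, 4].
Step 2: syndromes of r = [3, 3, 9, 6, 2] (all sums mod 11).
  S_0 = Σ v_i r_i = 3·3 + 3·3 + 6·9 + 6·6 + 4·2 = 116 ≡ 6.
  S_1 = Σ v_i α_i r_i = 3·10·3 + 3·3·3 + 6·4·9 + 6·9·6 + 4·1·2 = 665 ≡ 5.
  α_i^2 mod 11 = [1, 9, 5, 4, 1].
  S_2 = Σ v_i α_i^2 r_i = 3·1·3 + 3·9·3 + 6·5·9 + 6·4·6 + 4·1·2 = 512 ≡ 6.
  S = (6, 5, 6) ≠ 0, so r is not a codeword (an error is present).
Step 3: locate the error. For a single error e at position i, S_ℓ = v_i·e·α_i^ℓ, so α_err = S_1/S_0.
  S_0^{−1} = 6^{−1} = 2 (mod 11), so α_err = 5·2 = 10 ≡ 10 = α_1. Error position i = 1.
  Consistency check: S_2/S_1 = 6·9 = 54 ≡ 10 = α_err ✓ (single-error assumption holds).
Step 4: error magnitude e = S_0/v_1 = S_0·∏_{j≠1}(α_1 − α_j) = 6·4 = 24 ≡ 2 (mod 11).
Step 5: correct position 1: c_1 = r_1 − e = 3 − 2 ≡ 1 (mod 11). Hence c = [1, 3, 9, 6, 2].
  Check: interpolating c through the α_i gives m(x) = 7 + 6·x (degree < 2) with m(α_i) = c_i for every i, so c is indeed a codeword.


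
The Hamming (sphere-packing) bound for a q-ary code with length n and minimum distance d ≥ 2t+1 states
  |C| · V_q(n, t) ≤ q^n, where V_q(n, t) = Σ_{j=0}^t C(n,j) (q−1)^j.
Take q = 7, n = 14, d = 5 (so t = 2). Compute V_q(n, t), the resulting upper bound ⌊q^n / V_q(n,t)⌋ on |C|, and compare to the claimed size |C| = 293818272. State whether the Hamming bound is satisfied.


V_q(n, t) = 3361, q^n = 678223072849, Hamming bound = 201792047, |C| = 293818272 > bound (violated).

Step 1: Compute V_q(n, t) = Σ_{j=0}^2 C(n, j) (q−1)^j.
  j = 0: C(14,0)·(6)^0 = 1·1 = 1.
  j = 1: C(14,1)·(6)^1 = 14·6 = 84.
  j = 2: C(14,2)·(6)^2 = 91·36 = 3276.
  V_q(n, t) = 1 + 84 + 3276 = 3361.
Step 2: q^n = 7^14 = 678223072849.
Step 3: Hamming bound ⌊q^n / V_q(n,t)⌋ = ⌊678223072849/3361⌋ = 201792047.
Step 4: Compare |C| = 293818272 to 201792047: violated.
The claimed |C| lies above the Hamming bound, so no 7-ary code of length 14 with d ≥ 5 can have 293818272 codewords.


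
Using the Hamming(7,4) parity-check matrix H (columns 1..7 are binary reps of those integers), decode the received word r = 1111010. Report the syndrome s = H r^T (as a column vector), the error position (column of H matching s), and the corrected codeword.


s = (0, 1, 0)^T, error position = 2, corrected codeword c = 1011010

Compute s = H r^T mod 2 one row at a time:
  s_1 = 1 + 0 + 1 + 0 = 2 ≡ 0 (mod 2).
  s_2 = 1 + 1 + 1 + 0 = 3 ≡ 1 (mod 2).
  s_3 = 1 + 1 + 0 + 0 = 2 ≡ 0 (mod 2).
s = (0, 1, 0)^T — this equals column 2 of H (binary 010), so error is at position 2.
Correct: flip bit 2 of r = 1111010 to get c = 1011010.


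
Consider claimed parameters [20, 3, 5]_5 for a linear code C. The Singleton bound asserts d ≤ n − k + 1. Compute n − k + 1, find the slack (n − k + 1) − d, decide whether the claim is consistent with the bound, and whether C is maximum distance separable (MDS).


Singleton RHS = n − k + 1 = 18, slack = 13, bound satisfied, not MDS.

Singleton bound: d ≤ n − k + 1.
Here n = 20, k = 3, so n − k + 1 = 18.
Given d = 5, check d ≤ 18: YES.
Slack = (n − k + 1) − d = 13.
The code is NOT MDS (slack = 13 > 0).
Description: the claimed parameters are [20, 3, 5]_5; such a code would be non-MDS.


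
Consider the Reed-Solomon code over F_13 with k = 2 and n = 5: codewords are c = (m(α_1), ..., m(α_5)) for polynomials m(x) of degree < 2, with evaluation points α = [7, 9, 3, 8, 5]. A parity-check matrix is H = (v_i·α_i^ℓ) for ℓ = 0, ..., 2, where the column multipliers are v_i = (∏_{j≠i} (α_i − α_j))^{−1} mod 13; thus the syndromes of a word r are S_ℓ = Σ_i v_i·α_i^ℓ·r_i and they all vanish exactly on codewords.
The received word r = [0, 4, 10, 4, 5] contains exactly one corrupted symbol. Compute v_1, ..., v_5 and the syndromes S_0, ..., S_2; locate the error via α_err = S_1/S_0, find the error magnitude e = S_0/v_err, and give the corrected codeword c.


S = (1, 9, 3), error at position 2, error magnitude e = 9, c = [0, 8, 10, 4, 5].

Step 1: column multipliers v_i = (∏_{j≠i}(α_i − α_j))^{−1} mod 13.
  i = 1 (α = 7): (7−9)(7−3)(7−8)(7−5) = (−2)·4·(−1)·2 = 16 ≡ 3, so v_1 = 3^{−1} = 9 (mod 13).
  i = 2 (α = 9): (9−7)(9−3)(9−8)(9−5) = 2·6·1·4 = 48 ≡ 9, so v_2 = 9^{−1} = 3 (mod 13).
  i = 3 (α = 3): (3−7)(3−9)(3−8)(3−5) = (−4)·(−6)·(−5)·(−2) = 240 ≡ 6, so v_3 = 6^{−1} = 11 (mod 13).
  i = 4 (α = 8): (8−7)(8−9)(8−3)(8−5) = 1·(−1)·5·3 = −15 ≡ 11, so v_4 = 11^{−1} = 6 (mod 13).
  i = 5 (α = 5): (5−7)(5−9)(5−3)(5−8) = (−2)·(−4)·2·(−3) = −48 ≡ 4, so v_5 = 4^{−1} = 10 (mod 13).
  v = [9, 3, 11, 6, 10].
Step 2: syndromes of r = [0, 4, 10, 4, 5] (all sums mod 13).
  S_0 = Σ v_i r_i = 9·0 + 3·4 + 11·10 + 6·4 + 10·5 = 196 ≡ 1.
  S_1 = Σ v_i α_i r_i = 9·7·0 + 3·9·4 + 11·3·10 + 6·8·4 + 10·5·5 = 880 ≡ 9.
  α_i^2 mod 13 = [10, 3, 9, 12, 12].
  S_2 = Σ v_i α_i^2 r_i = 9·10·0 + 3·3·4 + 11·9·10 + 6·12·4 + 10·12·5 = 1914 ≡ 3.
  S = (1, 9, 3) ≠ 0, so r is not a codeword (an error is present).
Step 3: locate the error. For a single error e at position i, S_ℓ = v_i·e·α_i^ℓ, so α_err = S_1/S_0.
  S_0^{−1} = 1^{−1} = 1 (mod 13), so α_err = 9·1 = 9 ≡ 9 = α_2. Error position i = 2.
  Consistency check: S_2/S_1 = 3·3 = 9 ≡ 9 = α_err ✓ (single-error assumption holds).
Step 4: error magnitude e = S_0/v_2 = S_0·∏_{j≠2}(α_2 − α_j) = 1·9 = 9 ≡ 9 (mod 13).
Step 5: correct position 2: c_2 = r_2 − e = 4 − 9 ≡ 8 (mod 13). Hence c = [0, 8, 10, 4, 5].
  Check: interpolating c through the α_i gives m(x) = 11 + 4·x (degree < 2) with m(α_i) = c_i for every i, so c is indeed a codeword.


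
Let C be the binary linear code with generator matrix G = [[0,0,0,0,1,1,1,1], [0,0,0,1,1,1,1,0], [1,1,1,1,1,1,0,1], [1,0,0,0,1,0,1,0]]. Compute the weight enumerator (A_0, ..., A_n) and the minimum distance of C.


Weight distribution: A_0 = 1, A_2 = 1, A_3 = 3, A_4 = 5, A_5 = 4, A_6 = 1, A_7 = 1. Minimum distance d = 2.

Enumerate all 2^4 = 16 messages m ∈ F_2^4.
For each, compute codeword c = mG in F_2^8, then tally its weight.
  m = 0000 → c = 00000000, weight = 0.
  m = 1000 → c = 00001111, weight = 4.
  m = 0100 → c = 00011110, weight = 4.
  m = 1100 → c = 00010001, weight = 2.
  m = 0010 → c = 11111101, weight = 7.
  m = 1010 → c = 11110010, weight = 5.
  m = 0110 → c = 11100011, weight = 5.
  m = 1110 → c = 11101100, weight = 5.
  m = 0001 → c = 10001010, weight = 3.
  m = 1001 → c = 10000101, weight = 3.
  m = 0101 → c = 10010100, weight = 3.
  m = 1101 → c = 10011011, weight = 5.
  m = 0011 → c = 01110111, weight = 6.
  m = 1011 → c = 01111000, weight = 4.
  m = 0111 → c = 01101001, weight = 4.
  m = 1111 → c = 01100110, weight = 4.
Tally weights:
  weight 0: 1 codewords.
  weight 2: 1 codewords.
  weight 3: 3 codewords.
  weight 4: 5 codewords.
  weight 5: 4 codewords.
  weight 6: 1 codewords.
  weight 7: 1 codewords.
Minimum distance d = smallest w > 0 with A_w > 0 = 2.
Sanity: Σ A_w = 16 = 2^4 = 16 ✓.


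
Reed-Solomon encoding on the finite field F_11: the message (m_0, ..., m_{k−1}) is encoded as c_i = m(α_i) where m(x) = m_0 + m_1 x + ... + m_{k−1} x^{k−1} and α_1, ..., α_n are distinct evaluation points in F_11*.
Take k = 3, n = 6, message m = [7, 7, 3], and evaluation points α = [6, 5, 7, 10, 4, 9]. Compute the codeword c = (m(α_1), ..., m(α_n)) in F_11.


c = [3, 7, 5, 3, 6, 5]

Message polynomial: m(x) = 7 + 7·x + 3·x^2 (mod 11).
For each evaluation point α_i, compute m(α_i) mod 11:
  α_1 = 6: Horner steps 3 → 3 → 3, so m(6) = 3.
  α_2 = 5: Horner steps 3 → 0 → 7, so m(5) = 7.
  α_3 = 7: Horner steps 3 → 6 → 5, so m(7) = 5.
  α_4 = 10: Horner steps 3 → 4 → 3, so m(10) = 3.
  α_5 = 4: Horner steps 3 → 8 → 6, so m(4) = 6.
  α_6 = 9: Horner steps 3 → 1 → 5, so m(9) = 5.
Codeword c = [3, 7, 5, 3, 6, 5] ∈ F_11^6.


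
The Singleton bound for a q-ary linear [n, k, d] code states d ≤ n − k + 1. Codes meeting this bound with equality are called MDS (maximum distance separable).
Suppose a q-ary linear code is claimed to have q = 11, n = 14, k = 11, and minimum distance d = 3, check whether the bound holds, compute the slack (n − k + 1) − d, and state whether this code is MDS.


Singleton RHS = n − k + 1 = 4, slack = 1, bound satisfied, not MDS.

Singleton bound: d ≤ n − k + 1.
Here n = 14, k = 11, so n − k + 1 = 4.
Given d = 3, check d ≤ 4: YES.
Slack = (n − k + 1) − d = 1.
The code is NOT MDS (slack = 1 > 0).
Description: the claimed parameters are [14, 11, 3]_11; such a code would be non-MDS.


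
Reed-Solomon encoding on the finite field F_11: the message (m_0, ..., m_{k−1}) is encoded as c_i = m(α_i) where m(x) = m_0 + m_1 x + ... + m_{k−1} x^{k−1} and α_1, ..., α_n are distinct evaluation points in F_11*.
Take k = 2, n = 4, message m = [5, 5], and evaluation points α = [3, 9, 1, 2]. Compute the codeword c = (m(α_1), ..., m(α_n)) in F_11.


c = [9, 6, 10, 4]

Message polynomial: m(x) = 5 + 5·x (mod 11).
For each evaluation point α_i, compute m(α_i) mod 11:
  α_1 = 3: Horner steps 5 → 9, so m(3) = 9.
  α_2 = 9: Horner steps 5 → 6, so m(9) = 6.
  α_3 = 1: Horner steps 5 → 10, so m(1) = 10.
  α_4 = 2: Horner steps 5 → 4, so m(2) = 4.
Codeword c = [9, 6, 10, 4] ∈ F_11^4.


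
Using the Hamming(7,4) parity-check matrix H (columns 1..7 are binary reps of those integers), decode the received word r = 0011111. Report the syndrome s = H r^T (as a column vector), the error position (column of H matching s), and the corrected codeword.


s = (0, 1, 1)^T, error position = 3, corrected codeword c = 0001111

Compute s = H r^T mod 2 one row at a time:
  s_1 = 1 + 1 + 1 + 1 = 4 ≡ 0 (mod 2).
  s_2 = 0 + 1 + 1 + 1 = 3 ≡ 1 (mod 2).
  s_3 = 0 + 1 + 1 + 1 = 3 ≡ 1 (mod 2).
s = (0, 1, 1)^T — this equals column 3 of H (binary 011), so error is at position 3.
Correct: flip bit 3 of r = 0011111 to get c = 0001111.


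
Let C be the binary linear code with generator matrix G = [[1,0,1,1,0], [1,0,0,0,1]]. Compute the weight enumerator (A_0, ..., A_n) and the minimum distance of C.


Weight distribution: A_0 = 1, A_2 = 1, A_3 = 2. Minimum distance d = 2.

Enumerate all 2^2 = 4 messages m ∈ F_2^2.
For each, compute codeword c = mG in F_2^5, then tally its weight.
  m = 00 → c = 00000, weight = 0.
  m = 10 → c = 10110, weight = 3.
  m = 01 → c = 10001, weight = 2.
  m = 11 → c = 00111, weight = 3.
Tally weights:
  weight 0: 1 codewords.
  weight 2: 1 codewords.
  weight 3: 2 codewords.
Minimum distance d = smallest w > 0 with A_w > 0 = 2.
Sanity: Σ A_w = 4 = 2^2 = 4 ✓.


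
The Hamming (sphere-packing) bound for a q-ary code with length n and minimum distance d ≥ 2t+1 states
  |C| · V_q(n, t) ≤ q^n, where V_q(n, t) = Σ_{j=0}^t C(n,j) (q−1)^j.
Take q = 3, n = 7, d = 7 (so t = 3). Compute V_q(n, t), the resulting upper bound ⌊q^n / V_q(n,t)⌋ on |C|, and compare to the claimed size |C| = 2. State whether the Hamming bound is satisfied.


V_q(n, t) = 379, q^n = 2187, Hamming bound = 5, |C| = 2 ≤ bound (satisfied).

Step 1: Compute V_q(n, t) = Σ_{j=0}^3 C(n, j) (q−1)^j.
  j = 0: C(7,0)·(2)^0 = 1·1 = 1.
  j = 1: C(7,1)·(2)^1 = 7·2 = 14.
  j = 2: C(7,2)·(2)^2 = 21·4 = 84.
  j = 3: C(7,3)·(2)^3 = 35·8 = 280.
  V_q(n, t) = 1 + 14 + 84 + 280 = 379.
Step 2: q^n = 3^7 = 2187.
Step 3: Hamming bound ⌊q^n / V_q(n,t)⌋ = ⌊2187/379⌋ = 5.
Step 4: Compare |C| = 2 to 5: satisfied.
The claimed |C| lies below the Hamming bound.


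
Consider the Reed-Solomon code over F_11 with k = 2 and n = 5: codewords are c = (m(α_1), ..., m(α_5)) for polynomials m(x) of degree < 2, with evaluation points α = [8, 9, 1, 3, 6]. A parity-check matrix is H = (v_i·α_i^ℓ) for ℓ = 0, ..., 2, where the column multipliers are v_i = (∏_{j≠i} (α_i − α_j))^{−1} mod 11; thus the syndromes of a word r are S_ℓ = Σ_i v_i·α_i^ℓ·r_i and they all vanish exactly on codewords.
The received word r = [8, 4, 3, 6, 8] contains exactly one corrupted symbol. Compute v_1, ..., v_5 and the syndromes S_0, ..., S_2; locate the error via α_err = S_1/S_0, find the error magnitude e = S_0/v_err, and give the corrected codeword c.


S = (7, 9, 10), error at position 5, error magnitude e = 3, c = [8, 4, 3, 6, 5].

Step 1: column multipliers v_i = (∏_{j≠i}(α_i − α_j))^{−1} mod 11.
  i = 1 (α = 8): (8−9)(8−1)(8−3)(8−6) = (−1)·7·5·2 = −70 ≡ 7, so v_1 = 7^{−1} = 8 (mod 11).
  i = 2 (α = 9): (9−8)(9−1)(9−3)(9−6) = 1·8·6·3 = 144 ≡ 1, so v_2 = 1^{−1} = 1 (mod 11).
  i = 3 (α = 1): (1−8)(1−9)(1−3)(1−6) = (−7)·(−8)·(−2)·(−5) = 560 ≡ 10, so v_3 = 10^{−1} = 10 (mod 11).
  i = 4 (α = 3): (3−8)(3−9)(3−1)(3−6) = (−5)·(−6)·2·(−3) = −180 ≡ 7, so v_4 = 7^{−1} = 8 (mod 11).
  i = 5 (α = 6): (6−8)(6−9)(6−1)(6−3) = (−2)·(−3)·5·3 = 90 ≡ 2, so v_5 = 2^{−1} = 6 (mod 11).
  v = [8, 1, 10, 8, 6].
Step 2: syndromes of r = [8, 4, 3, 6, 8] (all sums mod 11).
  S_0 = Σ v_i r_i = 8·8 + 1·4 + 10·3 + 8·6 + 6·8 = 194 ≡ 7.
  S_1 = Σ v_i α_i r_i = 8·8·8 + 1·9·4 + 10·1·3 + 8·3·6 + 6·6·8 = 1010 ≡ 9.
  α_i^2 mod 11 = [9, 4, 1, 9, 3].
  S_2 = Σ v_i α_i^2 r_i = 8·9·8 + 1·4·4 + 10·1·3 + 8·9·6 + 6·3·8 = 1198 ≡ 10.
  S = (7, 9, 10) ≠ 0, so r is not a codeword (an error is present).
Step 3: locate the error. For a single error e at position i, S_ℓ = v_i·e·α_i^ℓ, so α_err = S_1/S_0.
  S_0^{−1} = 7^{−1} = 8 (mod 11), so α_err = 9·8 = 72 ≡ 6 = α_5. Error position i = 5.
  Consistency check: S_2/S_1 = 10·5 = 50 ≡ 6 = α_err ✓ (single-error assumption holds).
Step 4: error magnitude e = S_0/v_5 = S_0·∏_{j≠5}(α_5 − α_j) = 7·2 = 14 ≡ 3 (mod 11).
Step 5: correct position 5: c_5 = r_5 − e = 8 − 3 ≡ 5 (mod 11). Hence c = [8, 4, 3, 6, 5].
  Check: interpolating c through the α_i gives m(x) = 7 + 7·x (degree < 2) with m(α_i) = c_i for every i, so c is indeed a codeword.


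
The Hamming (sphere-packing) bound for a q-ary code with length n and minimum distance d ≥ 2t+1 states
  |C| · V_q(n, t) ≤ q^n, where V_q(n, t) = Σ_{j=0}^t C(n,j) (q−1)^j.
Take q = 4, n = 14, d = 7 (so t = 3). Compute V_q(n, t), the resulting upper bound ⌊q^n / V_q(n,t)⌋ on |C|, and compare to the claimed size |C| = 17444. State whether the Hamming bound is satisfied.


V_q(n, t) = 10690, q^n = 268435456, Hamming bound = 25110, |C| = 17444 ≤ bound (satisfied).

Step 1: Compute V_q(n, t) = Σ_{j=0}^3 C(n, j) (q−1)^j.
  j = 0: C(14,0)·(3)^0 = 1·1 = 1.
  j = 1: C(14,1)·(3)^1 = 14·3 = 42.
  j = 2: C(14,2)·(3)^2 = 91·9 = 819.
  j = 3: C(14,3)·(3)^3 = 364·27 = 9828.
  V_q(n, t) = 1 + 42 + 819 + 9828 = 10690.
Step 2: q^n = 4^14 = 268435456.
Step 3: Hamming bound ⌊q^n / V_q(n,t)⌋ = ⌊268435456/10690⌋ = 25110.
Step 4: Compare |C| = 17444 to 25110: satisfied.
The claimed |C| lies below the Hamming bound.


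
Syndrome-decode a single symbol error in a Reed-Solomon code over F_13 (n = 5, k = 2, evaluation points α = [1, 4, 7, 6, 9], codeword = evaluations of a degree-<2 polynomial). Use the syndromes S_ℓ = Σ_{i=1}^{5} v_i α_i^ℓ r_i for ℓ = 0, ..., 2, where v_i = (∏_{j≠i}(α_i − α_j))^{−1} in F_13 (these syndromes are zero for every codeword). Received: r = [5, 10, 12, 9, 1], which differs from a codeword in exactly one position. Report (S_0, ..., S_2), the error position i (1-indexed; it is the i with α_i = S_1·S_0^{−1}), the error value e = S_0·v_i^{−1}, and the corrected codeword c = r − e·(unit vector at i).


S = (12, 6, 3), error at position 3, error magnitude e = 10, c = [5, 10, 2, 9, 1].

Step 1: column multipliers v_i = (∏_{j≠i}(α_i − α_j))^{−1} mod 13.
  i = 1 (α = 1): (1−4)(1−7)(1−6)(1−9) = (−3)·(−6)·(−5)·(−8) = 720 ≡ 5, so v_1 = 5^{−1} = 8 (mod 13).
  i = 2 (α = 4): (4−1)(4−7)(4−6)(4−9) = 3·(−3)·(−2)·(−5) = −90 ≡ 1, so v_2 = 1^{−1} = 1 (mod 13).
  i = 3 (α = 7): (7−1)(7−4)(7−6)(7−9) = 6·3·1·(−2) = −36 ≡ 3, so v_3 = 3^{−1} = 9 (mod 13).
  i = 4 (α = 6): (6−1)(6−4)(6−7)(6−9) = 5·2·(−1)·(−3) = 30 ≡ 4, so v_4 = 4^{−1} = 10 (mod 13).
  i = 5 (α = 9): (9−1)(9−4)(9−7)(9−6) = 8·5·2·3 = 240 ≡ 6, so v_5 = 6^{−1} = 11 (mod 13).
  v = [8, 1, 9, 10, 11].
Step 2: syndromes of r = [5, 10, 12, 9, 1] (all sums mod 13).
  S_0 = Σ v_i r_i = 8·5 + 1·10 + 9·12 + 10·9 + 11·1 = 259 ≡ 12.
  S_1 = Σ v_i α_i r_i = 8·1·5 + 1·4·10 + 9·7·12 + 10·6·9 + 11·9·1 = 1475 ≡ 6.
  α_i^2 mod 13 = [1, 3, 10, 10, 3].
  S_2 = Σ v_i α_i^2 r_i = 8·1·5 + 1·3·10 + 9·10·12 + 10·10·9 + 11·3·1 = 2083 ≡ 3.
  S = (12, 6, 3) ≠ 0, so r is not a codeword (an error is present).
Step 3: locate the error. For a single error e at position i, S_ℓ = v_i·e·α_i^ℓ, so α_err = S_1/S_0.
  S_0^{−1} = 12^{−1} = 12 (mod 13), so α_err = 6·12 = 72 ≡ 7 = α_3. Error position i = 3.
  Consistency check: S_2/S_1 = 3·11 = 33 ≡ 7 = α_err ✓ (single-error assumption holds).
Step 4: error magnitude e = S_0/v_3 = S_0·∏_{j≠3}(α_3 − α_j) = 12·3 = 36 ≡ 10 (mod 13).
Step 5: correct position 3: c_3 = r_3 − e = 12 − 10 ≡ 2 (mod 13). Hence c = [5, 10, 2, 9, 1].
  Check: interpolating c through the α_i gives m(x) = 12 + 6·x (degree < 2) with m(α_i) = c_i for every i, so c is indeed a codeword.


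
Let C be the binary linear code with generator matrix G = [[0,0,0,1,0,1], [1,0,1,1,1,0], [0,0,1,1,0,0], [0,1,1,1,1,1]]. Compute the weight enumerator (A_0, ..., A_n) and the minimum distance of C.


Weight distribution: A_0 = 1, A_2 = 4, A_3 = 6, A_4 = 3, A_5 = 2. Minimum distance d = 2.

Enumerate all 2^4 = 16 messages m ∈ F_2^4.
For each, compute codeword c = mG in F_2^6, then tally its weight.
  m = 0000 → c = 000000, weight = 0.
  m = 1000 → c = 000101, weight = 2.
  m = 0100 → c = 101110, weight = 4.
  m = 1100 → c = 101011, weight = 4.
  m = 0010 → c = 001100, weight = 2.
  m = 1010 → c = 001001, weight = 2.
  m = 0110 → c = 100010, weight = 2.
  m = 1110 → c = 100111, weight = 4.
  m = 0001 → c = 011111, weight = 5.
  m = 1001 → c = 011010, weight = 3.
  m = 0101 → c = 110001, weight = 3.
  m = 1101 → c = 110100, weight = 3.
  m = 0011 → c = 010011, weight = 3.
  m = 1011 → c = 010110, weight = 3.
  m = 0111 → c = 111101, weight = 5.
  m = 1111 → c = 111000, weight = 3.
Tally weights:
  weight 0: 1 codewords.
  weight 2: 4 codewords.
  weight 3: 6 codewords.
  weight 4: 3 codewords.
  weight 5: 2 codewords.
Minimum distance d = smallest w > 0 with A_w > 0 = 2.
Sanity: Σ A_w = 16 = 2^4 = 16 ✓.


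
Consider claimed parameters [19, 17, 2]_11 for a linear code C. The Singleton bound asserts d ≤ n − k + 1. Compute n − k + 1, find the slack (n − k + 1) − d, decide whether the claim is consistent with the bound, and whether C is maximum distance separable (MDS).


Singleton RHS = n − k + 1 = 3, slack = 1, bound satisfied, not MDS.

Singleton bound: d ≤ n − k + 1.
Here n = 19, k = 17, so n − k + 1 = 3.
Given d = 2, check d ≤ 3: YES.
Slack = (n − k + 1) − d = 1.
The code is NOT MDS (slack = 1 > 0).
Description: the claimed parameters are [19, 17, 2]_11; such a code would be non-MDS.


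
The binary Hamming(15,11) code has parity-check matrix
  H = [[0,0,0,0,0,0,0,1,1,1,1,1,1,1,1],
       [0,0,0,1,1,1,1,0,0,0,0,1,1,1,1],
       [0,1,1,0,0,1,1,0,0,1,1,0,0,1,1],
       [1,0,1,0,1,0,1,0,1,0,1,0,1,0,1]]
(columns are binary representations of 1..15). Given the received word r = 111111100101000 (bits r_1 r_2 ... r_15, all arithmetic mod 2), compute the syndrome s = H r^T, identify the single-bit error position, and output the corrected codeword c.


s = (0, 1, 1, 0)^T, error position = 6, corrected codeword c = 111110100101000

Compute s = H r^T mod 2 one row at a time:
  s_1 = 0 + 0 + 1 + 0 + 1 + 0 + 0 + 0 = 2 ≡ 0 (mod 2).
  s_2 = 1 + 1 + 1 + 1 + 1 + 0 + 0 + 0 = 5 ≡ 1 (mod 2).
  s_3 = 1 + 1 + 1 + 1 + 1 + 0 + 0 + 0 = 5 ≡ 1 (mod 2).
  s_4 = 1 + 1 + 1 + 1 + 0 + 0 + 0 + 0 = 4 ≡ 0 (mod 2).
s = (0, 1, 1, 0)^T — this equals column 6 of H (binary 0110), so error is at position 6.
Correct: flip bit 6 of r = 111111100101000 to get c = 111110100101000.


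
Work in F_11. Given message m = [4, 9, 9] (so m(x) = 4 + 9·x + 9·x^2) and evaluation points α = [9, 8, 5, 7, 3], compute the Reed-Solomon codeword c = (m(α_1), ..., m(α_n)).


c = [0, 3, 10, 2, 2]

Message polynomial: m(x) = 4 + 9·x + 9·x^2 (mod 11).
For each evaluation point α_i, compute m(α_i) mod 11:
  α_1 = 9: Horner steps 9 → 2 → 0, so m(9) = 0.
  α_2 = 8: Horner steps 9 → 4 → 3, so m(8) = 3.
  α_3 = 5: Horner steps 9 → 10 → 10, so m(5) = 10.
  α_4 = 7: Horner steps 9 → 6 → 2, so m(7) = 2.
  α_5 = 3: Horner steps 9 → 3 → 2, so m(3) = 2.
Codeword c = [0, 3, 10, 2, 2] ∈ F_11^5.


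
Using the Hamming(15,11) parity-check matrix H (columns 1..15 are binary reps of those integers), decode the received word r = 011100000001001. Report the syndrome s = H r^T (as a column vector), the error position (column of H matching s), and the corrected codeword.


s = (0, 1, 1, 0)^T, error position = 6, corrected codeword c = 011101000001001

Compute s = H r^T mod 2 one row at a time:
  s_1 = 0 + 0 + 0 + 0 + 1 + 0 + 0 + 1 = 2 ≡ 0 (mod 2).
  s_2 = 1 + 0 + 0 + 0 + 1 + 0 + 0 + 1 = 3 ≡ 1 (mod 2).
  s_3 = 1 + 1 + 0 + 0 + 0 + 0 + 0 + 1 = 3 ≡ 1 (mod 2).
  s_4 = 0 + 1 + 0 + 0 + 0 + 0 + 0 + 1 = 2 ≡ 0 (mod 2).
s = (0, 1, 1, 0)^T — this equals column 6 of H (binary 0110), so error is at position 6.
Correct: flip bit 6 of r = 011100000001001 to get c = 011101000001001.


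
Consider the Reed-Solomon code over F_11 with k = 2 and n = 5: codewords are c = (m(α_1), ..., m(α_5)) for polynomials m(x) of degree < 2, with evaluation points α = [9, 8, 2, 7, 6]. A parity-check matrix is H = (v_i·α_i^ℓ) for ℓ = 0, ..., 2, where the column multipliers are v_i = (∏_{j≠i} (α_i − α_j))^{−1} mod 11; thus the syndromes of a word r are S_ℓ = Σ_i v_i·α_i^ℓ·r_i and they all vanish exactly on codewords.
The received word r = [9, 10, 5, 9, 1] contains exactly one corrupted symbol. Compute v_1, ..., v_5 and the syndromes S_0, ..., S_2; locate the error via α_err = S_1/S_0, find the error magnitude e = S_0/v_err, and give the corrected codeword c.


S = (2, 3, 10), error at position 4, error magnitude e = 9, c = [9, 10, 5, 0, 1].

Step 1: column multipliers v_i = (∏_{j≠i}(α_i − α_j))^{−1} mod 11.
  i = 1 (α = 9): (9−8)(9−2)(9−7)(9−6) = 1·7·2·3 = 42 ≡ 9, so v_1 = 9^{−1} = 5 (mod 11).
  i = 2 (α = 8): (8−9)(8−2)(8−7)(8−6) = (−1)·6·1·2 = −12 ≡ 10, so v_2 = 10^{−1} = 10 (mod 11).
  i = 3 (α = 2): (2−9)(2−8)(2−7)(2−6) = (−7)·(−6)·(−5)·(−4) = 840 ≡ 4, so v_3 = 4^{−1} = 3 (mod 11).
  i = 4 (α = 7): (7−9)(7−8)(7−2)(7−6) = (−2)·(−1)·5·1 = 10 ≡ 10, so v_4 = 10^{−1} = 10 (mod 11).
  i = 5 (α = 6): (6−9)(6−8)(6−2)(6−7) = (−3)·(−2)·4·(−1) = −24 ≡ 9, so v_5 = 9^{−1} = 5 (mod 11).
  v = [5, 10, 3, 10, 5].
Step 2: syndromes of r = [9, 10, 5, 9, 1] (all sums mod 11).
  S_0 = Σ v_i r_i = 5·9 + 10·10 + 3·5 + 10·9 + 5·1 = 255 ≡ 2.
  S_1 = Σ v_i α_i r_i = 5·9·9 + 10·8·10 + 3·2·5 + 10·7·9 + 5·6·1 = 1895 ≡ 3.
  α_i^2 mod 11 = [4, 9, 4, 5, 3].
  S_2 = Σ v_i α_i^2 r_i = 5·4·9 + 10·9·10 + 3·4·5 + 10·5·9 + 5·3·1 = 1605 ≡ 10.
  S = (2, 3, 10) ≠ 0, so r is not a codeword (an error is present).
Step 3: locate the error. For a single error e at position i, S_ℓ = v_i·e·α_i^ℓ, so α_err = S_1/S_0.
  S_0^{−1} = 2^{−1} = 6 (mod 11), so α_err = 3·6 = 18 ≡ 7 = α_4. Error position i = 4.
  Consistency check: S_2/S_1 = 10·4 = 40 ≡ 7 = α_err ✓ (single-error assumption holds).
Step 4: error magnitude e = S_0/v_4 = S_0·∏_{j≠4}(α_4 − α_j) = 2·10 = 20 ≡ 9 (mod 11).
Step 5: correct position 4: c_4 = r_4 − e = 9 − 9 ≡ 0 (mod 11). Hence c = [9, 10, 5, 0, 1].
  Check: interpolating c through the α_i gives m(x) = 7 + 10·x (degree < 2) with m(α_i) = c_i for every i, so c is indeed a codeword.


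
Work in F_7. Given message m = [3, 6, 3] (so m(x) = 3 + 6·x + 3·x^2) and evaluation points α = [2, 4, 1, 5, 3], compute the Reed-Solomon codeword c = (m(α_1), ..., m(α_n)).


c = [6, 5, 5, 3, 6]

Message polynomial: m(x) = 3 + 6·x + 3·x^2 (mod 7).
For each evaluation point α_i, compute m(α_i) mod 7:
  α_1 = 2: Horner steps 3 → 5 → 6, so m(2) = 6.
  α_2 = 4: Horner steps 3 → 4 → 5, so m(4) = 5.
  α_3 = 1: Horner steps 3 → 2 → 5, so m(1) = 5.
  α_4 = 5: Horner steps 3 → 0 → 3, so m(5) = 3.
  α_5 = 3: Horner steps 3 → 1 → 6, so m(3) = 6.
Codeword c = [6, 5, 5, 3, 6] ∈ F_7^5.


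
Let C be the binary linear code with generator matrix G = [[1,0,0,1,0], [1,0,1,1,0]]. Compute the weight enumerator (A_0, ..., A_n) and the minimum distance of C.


Weight distribution: A_0 = 1, A_1 = 1, A_2 = 1, A_3 = 1. Minimum distance d = 1.

Enumerate all 2^2 = 4 messages m ∈ F_2^2.
For each, compute codeword c = mG in F_2^5, then tally its weight.
  m = 00 → c = 00000, weight = 0.
  m = 10 → c = 10010, weight = 2.
  m = 01 → c = 10110, weight = 3.
  m = 11 → c = 00100, weight = 1.
Tally weights:
  weight 0: 1 codewords.
  weight 1: 1 codewords.
  weight 2: 1 codewords.
  weight 3: 1 codewords.
Minimum distance d = smallest w > 0 with A_w > 0 = 1.
Sanity: Σ A_w = 4 = 2^2 = 4 ✓.


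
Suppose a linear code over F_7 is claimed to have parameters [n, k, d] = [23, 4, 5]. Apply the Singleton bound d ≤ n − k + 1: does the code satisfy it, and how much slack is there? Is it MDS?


Singleton RHS = n − k + 1 = 20, slack = 15, bound satisfied, not MDS.

Singleton bound: d ≤ n − k + 1.
Here n = 23, k = 4, so n − k + 1 = 20.
Given d = 5, check d ≤ 20: YES.
Slack = (n − k + 1) − d = 15.
The code is NOT MDS (slack = 15 > 0).
Description: the claimed parameters are [23, 4, 5]_7; such a code would be non-MDS.


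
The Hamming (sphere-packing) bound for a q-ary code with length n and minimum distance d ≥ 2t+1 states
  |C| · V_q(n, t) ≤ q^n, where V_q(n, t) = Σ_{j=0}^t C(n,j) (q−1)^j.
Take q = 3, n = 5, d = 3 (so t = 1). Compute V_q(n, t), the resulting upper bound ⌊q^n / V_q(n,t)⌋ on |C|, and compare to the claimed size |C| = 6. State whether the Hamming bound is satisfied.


V_q(n, t) = 11, q^n = 243, Hamming bound = 22, |C| = 6 ≤ bound (satisfied).

Step 1: Compute V_q(n, t) = Σ_{j=0}^1 C(n, j) (q−1)^j.
  j = 0: C(5,0)·(2)^0 = 1·1 = 1.
  j = 1: C(5,1)·(2)^1 = 5·2 = 10.
  V_q(n, t) = 1 + 10 = 11.
Step 2: q^n = 3^5 = 243.
Step 3: Hamming bound ⌊q^n / V_q(n,t)⌋ = ⌊243/11⌋ = 22.
Step 4: Compare |C| = 6 to 22: satisfied.
The claimed |C| lies below the Hamming bound.


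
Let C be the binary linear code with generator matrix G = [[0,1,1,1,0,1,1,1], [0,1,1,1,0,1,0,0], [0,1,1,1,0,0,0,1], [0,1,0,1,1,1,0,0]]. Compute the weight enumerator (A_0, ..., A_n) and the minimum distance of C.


Weight distribution: A_0 = 1, A_2 = 4, A_4 = 9, A_6 = 2. Minimum distance d = 2.

Enumerate all 2^4 = 16 messages m ∈ F_2^4.
For each, compute codeword c = mG in F_2^8, then tally its weight.
  m = 0000 → c = 00000000, weight = 0.
  m = 1000 → c = 01110111, weight = 6.
  m = 0100 → c = 01110100, weight = 4.
  m = 1100 → c = 00000011, weight = 2.
  m = 0010 → c = 01110001, weight = 4.
  m = 1010 → c = 00000110, weight = 2.
  m = 0110 → c = 00000101, weight = 2.
  m = 1110 → c = 01110010, weight = 4.
  m = 0001 → c = 01011100, weight = 4.
  m = 1001 → c = 00101011, weight = 4.
  m = 0101 → c = 00101000, weight = 2.
  m = 1101 → c = 01011111, weight = 6.
  m = 0011 → c = 00101101, weight = 4.
  m = 1011 → c = 01011010, weight = 4.
  m = 0111 → c = 01011001, weight = 4.
  m = 1111 → c = 00101110, weight = 4.
Tally weights:
  weight 0: 1 codewords.
  weight 2: 4 codewords.
  weight 4: 9 codewords.
  weight 6: 2 codewords.
Minimum distance d = smallest w > 0 with A_w > 0 = 2.
Sanity: Σ A_w = 16 = 2^4 = 16 ✓.


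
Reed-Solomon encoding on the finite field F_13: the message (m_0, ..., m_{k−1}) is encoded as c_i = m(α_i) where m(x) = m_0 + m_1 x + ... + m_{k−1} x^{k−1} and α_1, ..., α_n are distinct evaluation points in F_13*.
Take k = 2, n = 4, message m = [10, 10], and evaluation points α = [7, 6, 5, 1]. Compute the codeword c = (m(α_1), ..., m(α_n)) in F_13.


c = [2, 5, 8, 7]

Message polynomial: m(x) = 10 + 10·x (mod 13).
For each evaluation point α_i, compute m(α_i) mod 13:
  α_1 = 7: Horner steps 10 → 2, so m(7) = 2.
  α_2 = 6: Horner steps 10 → 5, so m(6) = 5.
  α_3 = 5: Horner steps 10 → 8, so m(5) = 8.
  α_4 = 1: Horner steps 10 → 7, so m(1) = 7.
Codeword c = [2, 5, 8, 7] ∈ F_13^4.


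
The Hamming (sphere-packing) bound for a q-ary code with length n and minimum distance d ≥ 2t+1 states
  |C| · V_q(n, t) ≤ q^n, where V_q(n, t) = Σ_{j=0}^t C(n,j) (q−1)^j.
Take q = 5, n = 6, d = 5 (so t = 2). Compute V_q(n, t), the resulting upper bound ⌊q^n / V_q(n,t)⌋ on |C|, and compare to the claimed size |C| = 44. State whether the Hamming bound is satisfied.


V_q(n, t) = 265, q^n = 15625, Hamming bound = 58, |C| = 44 ≤ bound (satisfied).

Step 1: Compute V_q(n, t) = Σ_{j=0}^2 C(n, j) (q−1)^j.
  j = 0: C(6,0)·(4)^0 = 1·1 = 1.
  j = 1: C(6,1)·(4)^1 = 6·4 = 24.
  j = 2: C(6,2)·(4)^2 = 15·16 = 240.
  V_q(n, t) = 1 + 24 + 240 = 265.
Step 2: q^n = 5^6 = 15625.
Step 3: Hamming bound ⌊q^n / V_q(n,t)⌋ = ⌊15625/265⌋ = 58.
Step 4: Compare |C| = 44 to 58: satisfied.
The claimed |C| lies below the Hamming bound.
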